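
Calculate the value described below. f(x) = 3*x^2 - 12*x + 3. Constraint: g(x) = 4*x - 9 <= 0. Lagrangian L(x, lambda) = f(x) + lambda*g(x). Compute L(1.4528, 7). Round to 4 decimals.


Step 1: Evaluate f(x).
f(1.4528) = 3*1.4528^2 - 12*1.4528 + 3 = -8.1017
Step 2: Evaluate g(x).
g(1.4528) = 4*1.4528 - 9 = -3.1888
Step 3: Compute Lagrangian.
L = -8.1017 + 7*-3.1888 = -30.4233


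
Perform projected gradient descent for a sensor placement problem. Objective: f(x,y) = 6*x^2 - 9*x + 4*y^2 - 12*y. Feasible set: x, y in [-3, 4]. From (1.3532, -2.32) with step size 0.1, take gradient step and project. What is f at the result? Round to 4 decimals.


Step 1: Compute gradient at (1.3532, -2.32).
grad_x = 2*6*1.3532 - 9 = 7.2384
grad_y = 2*4*-2.32 - 12 = -30.56
Step 2: Gradient step.
x_raw = 1.3532 - 0.1*7.2384 = 0.6294
y_raw = -2.32 - 0.1*-30.56 = 0.736
Step 3: Project onto [-3, 4].
x_proj = clip(0.6294) = 0.6294
y_proj = clip(0.736) = 0.736
Step 4: Evaluate f.
f(0.6294, 0.736) = -9.9529


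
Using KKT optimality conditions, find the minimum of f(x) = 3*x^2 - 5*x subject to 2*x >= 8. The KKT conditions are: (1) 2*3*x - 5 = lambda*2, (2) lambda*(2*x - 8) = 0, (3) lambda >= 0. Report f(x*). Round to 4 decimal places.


Step 1: Try lambda = 0 (constraint inactive).
x_unc = 5/(2*3) = 0.8333
Check: 2*0.8333 = 1.6666 < 8 -- violated!
Step 2: Constraint must be active: 2*x = 8
x* = 8/2 = 4.0
lambda = (2*3*4.0 - 5)/2 = 9.5
Step 3: Compute optimal value.
f(x*) = 3*4.0^2 - 5*4.0 = 28.0


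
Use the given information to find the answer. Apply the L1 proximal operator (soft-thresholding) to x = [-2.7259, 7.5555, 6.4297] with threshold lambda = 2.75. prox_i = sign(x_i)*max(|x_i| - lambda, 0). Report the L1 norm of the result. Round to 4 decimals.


Soft-thresholding with lambda = 2.75:
prox(-2.7259) = sign(-2.7259)*max(|-2.7259| - 2.75, 0) = 0.0
prox(7.5555) = sign(7.5555)*max(|7.5555| - 2.75, 0) = 4.8055
prox(6.4297) = sign(6.4297)*max(|6.4297| - 2.75, 0) = 3.6797
prox(x) = [0.0, 4.8055, 3.6797]
||prox(x)||_1 = 0.0 + 4.8055 + 3.6797 = 8.4852


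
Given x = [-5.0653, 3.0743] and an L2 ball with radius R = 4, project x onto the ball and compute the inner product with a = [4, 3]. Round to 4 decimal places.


Step 1: Compute ||x|| (intermediates to 6 decimals).
||x|| = sqrt((-5.0653)^2 + 3.0743^2) = 5.92525
Step 2: Project.
Since ||x|| > R, scale = R/||x|| = 4/5.92525 = 0.675077, proj(x) = scale * x
proj(x) = [-3.419468, 2.075389]
Step 3: Dot product.
a^T * proj(x) = 4*(-3.419468) + 3*2.075389 = -7.4517


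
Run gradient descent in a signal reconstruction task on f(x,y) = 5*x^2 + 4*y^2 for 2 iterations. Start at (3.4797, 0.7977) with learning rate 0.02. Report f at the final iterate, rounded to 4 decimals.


Gradient descent on f(x,y) = 5*x^2 + 4*y^2.
Starting point: (3.4797, 0.7977), alpha = 0.02
Step 1: grad_x = 2*5*3.4797 = 34.797, grad_y = 2*4*0.7977 = 6.3816
  x_1 = 3.4797 - 0.02*34.797 = 2.7838
  y_1 = 0.7977 - 0.02*6.3816 = 0.6701
Step 2: grad_x = 2*5*2.7838 = 27.8376, grad_y = 2*4*0.6701 = 5.3605
  x_2 = 2.7838 - 0.02*27.8376 = 2.227
  y_2 = 0.6701 - 0.02*5.3605 = 0.5629
f(2.227, 0.5629) = 5*2.227^2 + 4*0.5629^2 = 26.0651


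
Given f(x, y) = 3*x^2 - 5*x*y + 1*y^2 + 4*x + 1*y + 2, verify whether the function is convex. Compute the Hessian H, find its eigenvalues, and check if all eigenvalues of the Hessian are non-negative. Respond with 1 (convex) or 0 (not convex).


The Hessian of f(x,y) = 3*x^2 - 5*x*y + 1*y^2 + 4*x + 1*y + 2 is:
H = [[6, -5], [-5, 2]]
Trace = 6 + 2 = 8
Determinant = 6*2 - (-5)^2 = -13
Discriminant = (8)^2 - 4*-13 = 116.0
Eigenvalues: lambda_1 = -1.3852, lambda_2 = 9.3852
The function is not convex.

0


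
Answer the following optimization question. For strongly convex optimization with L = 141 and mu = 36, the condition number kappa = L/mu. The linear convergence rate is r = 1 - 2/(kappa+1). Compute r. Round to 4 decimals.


Step 1: Compute the condition number.
kappa = L/mu = 141/36 = 3.9167
Step 2: Compute the convergence rate.
r = 1 - 2/(kappa + 1) = 1 - 2*mu/(L + mu) = (L - mu)/(L + mu) = 105/177 = 0.5932


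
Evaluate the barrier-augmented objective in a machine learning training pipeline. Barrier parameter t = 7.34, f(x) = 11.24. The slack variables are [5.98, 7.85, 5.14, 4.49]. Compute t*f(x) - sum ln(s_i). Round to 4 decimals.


Step 1: Compute log-barrier.
ln values: [1.7884, 2.0605, 1.6371, 1.5019]
phi = -(1.7884 + 2.0605 + 1.6371 + 1.5019) = -6.9878
Step 2: Compute augmented objective.
t*f(x) = 7.34*11.24 = 82.5016
Total = 82.5016 - 6.9878 = 75.5138


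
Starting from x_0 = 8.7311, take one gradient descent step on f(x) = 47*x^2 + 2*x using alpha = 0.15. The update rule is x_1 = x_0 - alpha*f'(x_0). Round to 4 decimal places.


We compute the gradient at x_0 and apply the update.
f'(x) = 94*x + 2
f'(8.7311) = 94*8.7311 + 2 = 822.7234
x_1 = 8.7311 - 0.15*822.7234 = -114.6774


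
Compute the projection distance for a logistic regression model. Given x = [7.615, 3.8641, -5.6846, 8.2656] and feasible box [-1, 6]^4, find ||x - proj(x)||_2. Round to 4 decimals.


Project each component onto [-1, 6].
clip(7.615) = 6.0, clip(3.8641) = 3.8641, clip(-5.6846) = -1.0, clip(8.2656) = 6.0
Projection = [6.0, 3.8641, -1.0, 6.0]
Squared diffs: [2.6082, 0.0, 21.9455, 5.1329]
Distance = sqrt(29.6866) = 5.4485


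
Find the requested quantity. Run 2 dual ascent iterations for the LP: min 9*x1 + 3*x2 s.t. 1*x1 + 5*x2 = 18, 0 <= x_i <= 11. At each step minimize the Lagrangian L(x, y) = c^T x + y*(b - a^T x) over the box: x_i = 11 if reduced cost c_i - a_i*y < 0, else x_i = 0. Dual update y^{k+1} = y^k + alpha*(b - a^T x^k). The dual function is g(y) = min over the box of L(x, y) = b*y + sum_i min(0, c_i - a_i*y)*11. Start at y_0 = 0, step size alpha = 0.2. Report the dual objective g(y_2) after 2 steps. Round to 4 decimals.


Dual ascent for LP: min 9*x1 + 3*x2, 1*x1 + 5*x2 = 18, 0 <= x_i <= 11
Step 1: y^k = 0.0, reduced costs: (9.0, 3.0)
  x^k = (0.0, 0.0), subgradient = b - a^T x = 18.0
  y^{k+1} = 0.0 + 0.2*18.0 = 3.6
Step 2: y^k = 3.6, reduced costs: (5.4, -15.0)
  x^k = (0.0, 11.0), subgradient = b - a^T x = -37.0
  y^{k+1} = 3.6 + 0.2*-37.0 = -3.8
Dual objective at y_2 = -3.8: reduced costs (12.8, 22.0), box minimizer x = (0.0, 0.0)
g(y_2) = b*y + (c1 - a1*y)*x1 + (c2 - a2*y)*x2 = 18*(-3.8) + 12.8*0.0 + 22.0*0.0 = -68.4 + 0.0 + 0.0 = -68.4


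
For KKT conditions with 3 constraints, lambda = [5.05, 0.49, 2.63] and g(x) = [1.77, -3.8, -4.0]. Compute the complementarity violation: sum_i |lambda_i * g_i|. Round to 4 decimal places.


KKT complementary slackness check:
lambda_1 * g_1 = 5.05 * 1.77 = 8.9385
lambda_2 * g_2 = 0.49 * -3.8 = -1.862
lambda_3 * g_3 = 2.63 * -4.0 = -10.52
Total violation = 8.9385 + 1.862 + 10.52 = 21.3205


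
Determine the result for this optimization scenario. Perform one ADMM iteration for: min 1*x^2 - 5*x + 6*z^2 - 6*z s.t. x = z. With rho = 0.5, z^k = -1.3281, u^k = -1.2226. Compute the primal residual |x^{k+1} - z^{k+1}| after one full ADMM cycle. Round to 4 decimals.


ADMM iteration with rho = 0.5, z^k = -1.3281, u^k = -1.2226
Step 1: x-update.
Minimize 1*x^2 - 5*x + (0.5/2)*(x + 1.3281 - 1.2226)^2
FOC: (2*1 + 0.5)*x = 5 + 0.5*(-1.3281 + 1.2226)
x^{k+1} = 1.9789
Step 2: z-update.
Minimize 6*z^2 - 6*z + (0.5/2)*(1.9789 - z - 1.2226)^2
FOC: (2*6 + 0.5)*z = 6 + 0.5*(1.9789 - 1.2226)
z^{k+1} = 0.5103
Step 3: u-update.
u^{k+1} = -1.2226 + 1.9789 - 0.5103 = 0.246
Step 4: Primal residual = |1.9789 - 0.5103| = 1.4686


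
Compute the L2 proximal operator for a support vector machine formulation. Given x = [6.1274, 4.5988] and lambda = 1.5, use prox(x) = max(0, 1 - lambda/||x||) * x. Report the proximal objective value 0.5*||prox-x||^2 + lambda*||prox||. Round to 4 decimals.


Step 1: Compute ||x||.
||x|| = 7.6612
Step 2: Compute scaling factor.
scale = max(0, 1 - 1.5/7.6612) = 0.8042
Step 3: prox(x) = [4.9277, 3.6984]
||prox(x)|| = 6.1612
Step 4: Proximal objective.
0.5*||prox-x||^2 = 1.125
lambda*||prox|| = 9.2418
Total = 10.3668


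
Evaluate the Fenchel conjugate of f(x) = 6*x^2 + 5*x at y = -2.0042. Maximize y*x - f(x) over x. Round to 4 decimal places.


f*(y) = sup_x {y*x - a*x^2 - b*x} = sup_x {(y-b)*x - a*x^2}
FOC: (y - b) - 2a*x = 0 => x* = (y - b)/(2a)
x* = (-2.0042 - 5)/(2*6) = -0.5837
f*(-2.0042) = (y-b)^2/(4a) = (-2.0042 - 5)^2/(4*6)
= 49.0588/24 = 2.0441


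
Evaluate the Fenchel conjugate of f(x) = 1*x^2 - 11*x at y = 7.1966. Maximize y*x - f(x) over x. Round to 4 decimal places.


f*(y) = sup_x {y*x - a*x^2 - b*x} = sup_x {(y-b)*x - a*x^2}
FOC: (y - b) - 2a*x = 0 => x* = (y - b)/(2a)
x* = (7.1966 + 11)/(2*1) = 9.0983
f*(7.1966) = (y-b)^2/(4a) = (7.1966 + 11)^2/(4*1)
= 331.1163/4 = 82.7791


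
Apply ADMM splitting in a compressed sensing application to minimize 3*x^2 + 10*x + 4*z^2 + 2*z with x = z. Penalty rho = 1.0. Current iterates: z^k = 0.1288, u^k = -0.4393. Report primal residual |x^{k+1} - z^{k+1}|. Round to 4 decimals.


ADMM iteration with rho = 1.0, z^k = 0.1288, u^k = -0.4393
Step 1: x-update.
Minimize 3*x^2 + 10*x + (1.0/2)*(x - 0.1288 - 0.4393)^2
FOC: (2*3 + 1.0)*x = -10 + 1.0*(0.1288 + 0.4393)
x^{k+1} = -1.3474
Step 2: z-update.
Minimize 4*z^2 + 2*z + (1.0/2)*(-1.3474 - z - 0.4393)^2
FOC: (2*4 + 1.0)*z = -2 + 1.0*(-1.3474 - 0.4393)
z^{k+1} = -0.4207
Step 3: u-update.
u^{k+1} = -0.4393 - 1.3474 + 0.4207 = -1.366
Step 4: Primal residual = |-1.3474 + 0.4207| = 0.9267


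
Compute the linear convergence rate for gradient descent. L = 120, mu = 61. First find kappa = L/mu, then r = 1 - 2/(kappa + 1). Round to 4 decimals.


Step 1: Compute the condition number.
kappa = L/mu = 120/61 = 1.9672
Step 2: Compute the convergence rate.
r = 1 - 2/(kappa + 1) = 1 - 2*mu/(L + mu) = (L - mu)/(L + mu) = 59/181 = 0.326


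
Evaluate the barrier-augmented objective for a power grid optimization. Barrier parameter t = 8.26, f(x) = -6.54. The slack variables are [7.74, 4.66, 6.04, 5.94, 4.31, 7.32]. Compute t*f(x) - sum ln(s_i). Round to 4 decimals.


Step 1: Compute log-barrier.
ln values: [2.0464, 1.539, 1.7984, 1.7817, 1.4609, 1.9906]
phi = -(2.0464 + 1.539 + 1.7984 + 1.7817 + 1.4609 + 1.9906) = -10.6171
Step 2: Compute augmented objective.
t*f(x) = 8.26*-6.54 = -54.0204
Total = -54.0204 - 10.6171 = -64.6375


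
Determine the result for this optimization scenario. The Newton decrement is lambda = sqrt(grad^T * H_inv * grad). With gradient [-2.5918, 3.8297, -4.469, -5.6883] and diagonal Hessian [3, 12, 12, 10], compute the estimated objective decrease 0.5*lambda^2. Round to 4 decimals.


Step 1: H is diagonal, so H^(-1) * g = [-0.8639, 0.3191, -0.3724, -0.5688].
Step 2: g^T H^(-1) g = sum_i g_i^2 / H_ii
  = (-2.5918)^2/3 + (3.8297)^2/12 + (-4.469)^2/12 + (-5.6883)^2/10
  = 2.2391 + 1.2222 + 1.6643 + 3.2357 = 8.3614
Step 3: Objective decrease = 0.5 * g^T H^(-1) g = 4.1807


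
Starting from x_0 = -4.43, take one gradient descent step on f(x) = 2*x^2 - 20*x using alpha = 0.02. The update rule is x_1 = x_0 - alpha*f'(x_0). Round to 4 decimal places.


We compute the gradient at x_0 and apply the update.
f'(x) = 4*x - 20
f'(-4.43) = 4*-4.43 - 20 = -37.72
x_1 = -4.43 - 0.02*-37.72 = -3.6756


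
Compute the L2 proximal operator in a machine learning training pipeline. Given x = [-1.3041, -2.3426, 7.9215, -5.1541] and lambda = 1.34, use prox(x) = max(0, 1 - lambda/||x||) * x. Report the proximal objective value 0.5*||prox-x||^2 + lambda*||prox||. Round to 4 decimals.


Step 1: Compute ||x||.
||x|| = 9.8236
Step 2: Compute scaling factor.
scale = max(0, 1 - 1.34/9.8236) = 0.8636
Step 3: prox(x) = [-1.1262, -2.0231, 6.841, -4.451]
||prox(x)|| = 8.4836
Step 4: Proximal objective.
0.5*||prox-x||^2 = 0.8978
lambda*||prox|| = 11.368
Total = 12.2658


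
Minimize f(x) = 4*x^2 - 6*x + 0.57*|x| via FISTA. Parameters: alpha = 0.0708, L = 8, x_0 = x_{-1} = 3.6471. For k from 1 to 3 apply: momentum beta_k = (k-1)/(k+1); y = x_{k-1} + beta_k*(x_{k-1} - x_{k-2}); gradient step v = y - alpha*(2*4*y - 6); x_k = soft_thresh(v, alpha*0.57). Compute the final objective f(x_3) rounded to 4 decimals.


FISTA on f(x) = 4*x^2 - 6*x + 0.57*|x|
L = 8, alpha = 0.0708
Iteration 1: beta = 0.0, y = 3.6471 + 0.0*(3.6471 - 3.6471) = 3.6471
  grad(y) = 23.1768, v = y - alpha*grad = 2.0062
  prox(v) = soft_thresh(2.0062, 0.0404) = 1.9658
Iteration 2: beta = 0.3333, y = 1.9658 + 0.3333*(1.9658 - 3.6471) = 1.4054
  grad(y) = 5.2432, v = y - alpha*grad = 1.0342
  prox(v) = soft_thresh(1.0342, 0.0404) = 0.9938
Iteration 3: beta = 0.5, y = 0.9938 + 0.5*(0.9938 - 1.9658) = 0.5078
  grad(y) = -1.9374, v = y - alpha*grad = 0.645
  prox(v) = soft_thresh(0.645, 0.0404) = 0.6046
f(x_3) = 4*0.6046^2 - 6*0.6046 + 0.57*|0.6046| = -1.8208


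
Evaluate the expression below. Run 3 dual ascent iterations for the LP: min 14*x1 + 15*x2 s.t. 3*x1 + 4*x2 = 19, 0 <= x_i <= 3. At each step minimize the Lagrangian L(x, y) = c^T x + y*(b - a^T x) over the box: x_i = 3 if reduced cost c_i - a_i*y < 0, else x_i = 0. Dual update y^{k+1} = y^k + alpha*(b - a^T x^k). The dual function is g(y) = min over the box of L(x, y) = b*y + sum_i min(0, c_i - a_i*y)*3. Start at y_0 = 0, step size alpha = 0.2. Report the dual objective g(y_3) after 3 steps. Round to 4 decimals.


Dual ascent for LP: min 14*x1 + 15*x2, 3*x1 + 4*x2 = 19, 0 <= x_i <= 3
Step 1: y^k = 0.0, reduced costs: (14.0, 15.0)
  x^k = (0.0, 0.0), subgradient = b - a^T x = 19.0
  y^{k+1} = 0.0 + 0.2*19.0 = 3.8
Step 2: y^k = 3.8, reduced costs: (2.6, -0.2)
  x^k = (0.0, 3.0), subgradient = b - a^T x = 7.0
  y^{k+1} = 3.8 + 0.2*7.0 = 5.2
Step 3: y^k = 5.2, reduced costs: (-1.6, -5.8)
  x^k = (3.0, 3.0), subgradient = b - a^T x = -2.0
  y^{k+1} = 5.2 + 0.2*-2.0 = 4.8
Dual objective at y_3 = 4.8: reduced costs (-0.4, -4.2), box minimizer x = (3.0, 3.0)
g(y_3) = b*y + (c1 - a1*y)*x1 + (c2 - a2*y)*x2 = 19*4.8 + (-0.4)*3.0 + (-4.2)*3.0 = 91.2 - 1.2 - 12.6 = 77.4


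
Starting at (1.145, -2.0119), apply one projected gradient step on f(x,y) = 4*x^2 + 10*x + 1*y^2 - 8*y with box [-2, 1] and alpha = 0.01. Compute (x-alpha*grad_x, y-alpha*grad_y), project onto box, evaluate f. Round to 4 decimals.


Step 1: Compute gradient at (1.145, -2.0119).
grad_x = 2*4*1.145 + 10 = 19.16
grad_y = 2*1*-2.0119 - 8 = -12.0238
Step 2: Gradient step.
x_raw = 1.145 - 0.01*19.16 = 0.9534
y_raw = -2.0119 - 0.01*-12.0238 = -1.8917
Step 3: Project onto [-2, 1].
x_proj = clip(0.9534) = 0.9534
y_proj = clip(-1.8917) = -1.8917
Step 4: Evaluate f.
f(0.9534, -1.8917) = 31.8816


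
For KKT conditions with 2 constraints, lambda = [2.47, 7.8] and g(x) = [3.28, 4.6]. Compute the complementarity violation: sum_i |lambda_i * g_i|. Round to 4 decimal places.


KKT complementary slackness check:
lambda_1 * g_1 = 2.47 * 3.28 = 8.1016
lambda_2 * g_2 = 7.8 * 4.6 = 35.88
Total violation = 8.1016 + 35.88 = 43.9816


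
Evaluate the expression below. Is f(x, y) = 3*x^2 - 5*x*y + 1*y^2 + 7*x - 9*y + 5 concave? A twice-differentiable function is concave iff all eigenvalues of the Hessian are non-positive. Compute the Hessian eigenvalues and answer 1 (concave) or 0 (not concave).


The Hessian of f(x,y) = 3*x^2 - 5*x*y + 1*y^2 + 7*x - 9*y + 5 is:
H = [[6, -5], [-5, 2]]
Trace = 6 + 2 = 8
Determinant = 6*2 - (-5)^2 = -13
Discriminant = (8)^2 - 4*-13 = 116.0
Eigenvalues: lambda_1 = -1.3852, lambda_2 = 9.3852
The function is not concave.

0


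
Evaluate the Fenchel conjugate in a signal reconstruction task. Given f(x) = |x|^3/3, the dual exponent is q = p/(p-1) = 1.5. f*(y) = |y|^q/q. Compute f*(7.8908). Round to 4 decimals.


The conjugate exponent q satisfies 1/p + 1/q = 1.
p = 3, so q = 3/(3 - 1) = 1.5
|y|^q = 7.8908^1.5 = 22.1657
f*(7.8908) = 22.1657 / 1.5 = 14.7771


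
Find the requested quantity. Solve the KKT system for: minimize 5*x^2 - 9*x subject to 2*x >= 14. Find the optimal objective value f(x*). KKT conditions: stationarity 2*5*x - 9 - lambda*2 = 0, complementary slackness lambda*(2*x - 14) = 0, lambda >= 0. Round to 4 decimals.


Step 1: Try lambda = 0 (constraint inactive).
x_unc = 9/(2*5) = 0.9
Check: 2*0.9 = 1.8 < 14 -- violated!
Step 2: Constraint must be active: 2*x = 14
x* = 14/2 = 7.0
lambda = (2*5*7.0 - 9)/2 = 30.5
Step 3: Compute optimal value.
f(x*) = 5*7.0^2 - 9*7.0 = 182.0


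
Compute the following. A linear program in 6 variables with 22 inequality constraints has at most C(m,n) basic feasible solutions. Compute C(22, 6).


Each vertex corresponds to some choice of n active constraints out of m, so the number of vertices is at most C(m, n) = m! / (n!(m-n)!).
m = 22, n = 6
Numerator: 22 * 21 * 20 * 19 * 18 * 17
Denominator: 6! = 720
C(22, 6) = 74613


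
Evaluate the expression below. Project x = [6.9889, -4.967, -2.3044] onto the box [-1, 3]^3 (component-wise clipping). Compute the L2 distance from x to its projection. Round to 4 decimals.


Project each component onto [-1, 3].
clip(6.9889) = 3.0, clip(-4.967) = -1.0, clip(-2.3044) = -1.0
Projection = [3.0, -1.0, -1.0]
Squared diffs: [15.9113, 15.7371, 1.7015]
Distance = sqrt(33.3499) = 5.7749


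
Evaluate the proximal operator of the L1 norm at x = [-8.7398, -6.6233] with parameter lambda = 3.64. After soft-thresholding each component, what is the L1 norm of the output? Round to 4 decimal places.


Soft-thresholding with lambda = 3.64:
prox(-8.7398) = sign(-8.7398)*max(|-8.7398| - 3.64, 0) = -5.0998
prox(-6.6233) = sign(-6.6233)*max(|-6.6233| - 3.64, 0) = -2.9833
prox(x) = [-5.0998, -2.9833]
||prox(x)||_1 = 5.0998 + 2.9833 = 8.0831


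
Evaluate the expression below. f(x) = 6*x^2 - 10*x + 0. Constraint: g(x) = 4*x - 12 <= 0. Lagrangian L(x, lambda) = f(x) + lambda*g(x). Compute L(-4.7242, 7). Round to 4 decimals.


Step 1: Evaluate f(x).
f(-4.7242) = 6*(-4.7242)^2 - 10*(-4.7242) + 0 = 181.1504
Step 2: Evaluate g(x).
g(-4.7242) = 4*-4.7242 - 12 = -30.8968
Step 3: Compute Lagrangian.
L = 181.1504 + 7*-30.8968 = -35.1272


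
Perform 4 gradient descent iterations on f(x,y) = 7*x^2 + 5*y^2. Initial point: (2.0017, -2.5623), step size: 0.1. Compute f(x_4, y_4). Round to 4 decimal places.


Gradient descent on f(x,y) = 7*x^2 + 5*y^2.
Starting point: (2.0017, -2.5623), alpha = 0.1
Step 1: grad_x = 2*7*2.0017 = 28.0238, grad_y = 2*5*-2.5623 = -25.623
  x_1 = 2.0017 - 0.1*28.0238 = -0.8007
  y_1 = -2.5623 - 0.1*-25.623 = 0.0
Step 2: grad_x = 2*7*-0.8007 = -11.2095, grad_y = 2*5*0.0 = 0.0
  x_2 = -0.8007 - 0.1*-11.2095 = 0.3203
  y_2 = 0.0 - 0.1*0.0 = 0.0
Step 3: grad_x = 2*7*0.3203 = 4.4838, grad_y = 2*5*0.0 = 0.0
  x_3 = 0.3203 - 0.1*4.4838 = -0.1281
  y_3 = 0.0 - 0.1*0.0 = 0.0
Step 4: grad_x = 2*7*-0.1281 = -1.7935, grad_y = 2*5*0.0 = 0.0
  x_4 = -0.1281 - 0.1*-1.7935 = 0.0512
  y_4 = 0.0 - 0.1*0.0 = 0.0
f(0.0512, 0.0) = 7*0.0512^2 + 5*0.0^2 = 0.0184


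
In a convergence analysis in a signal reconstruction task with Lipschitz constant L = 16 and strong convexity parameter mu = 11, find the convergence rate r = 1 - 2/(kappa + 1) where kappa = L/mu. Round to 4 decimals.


Step 1: Compute the condition number.
kappa = L/mu = 16/11 = 1.4545
Step 2: Compute the convergence rate.
r = 1 - 2/(kappa + 1) = 1 - 2*mu/(L + mu) = (L - mu)/(L + mu) = 5/27 = 0.1852


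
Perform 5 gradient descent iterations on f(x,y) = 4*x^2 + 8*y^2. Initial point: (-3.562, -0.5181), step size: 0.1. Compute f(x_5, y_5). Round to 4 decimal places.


Gradient descent on f(x,y) = 4*x^2 + 8*y^2.
Starting point: (-3.562, -0.5181), alpha = 0.1
Step 1: grad_x = 2*4*-3.562 = -28.496, grad_y = 2*8*-0.5181 = -8.2896
  x_1 = -3.562 - 0.1*-28.496 = -0.7124
  y_1 = -0.5181 - 0.1*-8.2896 = 0.3109
Step 2: grad_x = 2*4*-0.7124 = -5.6992, grad_y = 2*8*0.3109 = 4.9738
  x_2 = -0.7124 - 0.1*-5.6992 = -0.1425
  y_2 = 0.3109 - 0.1*4.9738 = -0.1865
Step 3: grad_x = 2*4*-0.1425 = -1.1398, grad_y = 2*8*-0.1865 = -2.9843
  x_3 = -0.1425 - 0.1*-1.1398 = -0.0285
  y_3 = -0.1865 - 0.1*-2.9843 = 0.1119
Step 4: grad_x = 2*4*-0.0285 = -0.228, grad_y = 2*8*0.1119 = 1.7906
  x_4 = -0.0285 - 0.1*-0.228 = -0.0057
  y_4 = 0.1119 - 0.1*1.7906 = -0.0671
Step 5: grad_x = 2*4*-0.0057 = -0.0456, grad_y = 2*8*-0.0671 = -1.0743
  x_5 = -0.0057 - 0.1*-0.0456 = -0.0011
  y_5 = -0.0671 - 0.1*-1.0743 = 0.0403
f(-0.0011, 0.0403) = 4*(-0.0011)^2 + 8*0.0403^2 = 0.013


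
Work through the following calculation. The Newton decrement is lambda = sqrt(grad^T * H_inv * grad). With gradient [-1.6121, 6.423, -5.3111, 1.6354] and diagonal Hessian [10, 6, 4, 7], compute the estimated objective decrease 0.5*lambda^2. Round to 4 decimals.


Step 1: H is diagonal, so H^(-1) * g = [-0.1612, 1.0705, -1.3278, 0.2336].
Step 2: g^T H^(-1) g = sum_i g_i^2 / H_ii
  = (-1.6121)^2/10 + (6.423)^2/6 + (-5.3111)^2/4 + (1.6354)^2/7
  = 0.2599 + 6.8758 + 7.0519 + 0.3821 = 14.5697
Step 3: Objective decrease = 0.5 * g^T H^(-1) g = 7.2849


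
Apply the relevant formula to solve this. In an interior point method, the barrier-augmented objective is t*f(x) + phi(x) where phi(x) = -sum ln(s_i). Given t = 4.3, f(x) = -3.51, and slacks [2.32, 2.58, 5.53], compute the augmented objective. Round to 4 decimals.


Step 1: Compute log-barrier.
ln values: [0.8416, 0.9478, 1.7102]
phi = -(0.8416 + 0.9478 + 1.7102) = -3.4995
Step 2: Compute augmented objective.
t*f(x) = 4.3*-3.51 = -15.093
Total = -15.093 - 3.4995 = -18.5925


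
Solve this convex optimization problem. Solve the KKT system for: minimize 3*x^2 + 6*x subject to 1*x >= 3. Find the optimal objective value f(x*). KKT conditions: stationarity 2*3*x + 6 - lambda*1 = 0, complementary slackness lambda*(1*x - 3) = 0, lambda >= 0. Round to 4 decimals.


Step 1: Try lambda = 0 (constraint inactive).
x_unc = -6/(2*3) = -1.0
Check: 1*-1.0 = -1.0 < 3 -- violated!
Step 2: Constraint must be active: 1*x = 3
x* = 3/1 = 3.0
lambda = (2*3*3.0 + 6)/1 = 24.0
Step 3: Compute optimal value.
f(x*) = 3*3.0^2 + 6*3.0 = 45.0


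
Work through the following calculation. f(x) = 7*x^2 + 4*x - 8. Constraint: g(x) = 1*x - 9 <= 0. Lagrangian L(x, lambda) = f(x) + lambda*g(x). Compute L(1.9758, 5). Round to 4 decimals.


Step 1: Evaluate f(x).
f(1.9758) = 7*1.9758^2 + 4*1.9758 - 8 = 27.2297
Step 2: Evaluate g(x).
g(1.9758) = 1*1.9758 - 9 = -7.0242
Step 3: Compute Lagrangian.
L = 27.2297 + 5*-7.0242 = -7.8913


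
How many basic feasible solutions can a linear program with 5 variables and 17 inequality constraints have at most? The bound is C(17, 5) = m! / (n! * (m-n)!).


Each vertex corresponds to some choice of n active constraints out of m, so the number of vertices is at most C(m, n) = m! / (n!(m-n)!).
m = 17, n = 5
Numerator: 17 * 16 * 15 * 14 * 13
Denominator: 5! = 120
C(17, 5) = 6188


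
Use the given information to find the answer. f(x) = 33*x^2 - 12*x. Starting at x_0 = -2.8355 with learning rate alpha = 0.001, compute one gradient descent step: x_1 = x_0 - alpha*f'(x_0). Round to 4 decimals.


We compute the gradient at x_0 and apply the update.
f'(x) = 66*x - 12
f'(-2.8355) = 66*-2.8355 - 12 = -199.143
x_1 = -2.8355 - 0.001*-199.143 = -2.6364


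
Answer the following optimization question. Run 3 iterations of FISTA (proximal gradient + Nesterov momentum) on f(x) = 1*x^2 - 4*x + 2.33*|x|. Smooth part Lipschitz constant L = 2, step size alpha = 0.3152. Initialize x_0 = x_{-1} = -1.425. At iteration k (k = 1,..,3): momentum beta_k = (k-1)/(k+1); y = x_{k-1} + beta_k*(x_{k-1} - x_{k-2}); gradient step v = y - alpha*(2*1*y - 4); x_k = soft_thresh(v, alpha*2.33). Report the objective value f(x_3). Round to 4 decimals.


FISTA on f(x) = 1*x^2 - 4*x + 2.33*|x|
L = 2, alpha = 0.3152
Iteration 1: beta = 0.0, y = -1.425 + 0.0*(-1.425 + 1.425) = -1.425
  grad(y) = -6.85, v = y - alpha*grad = 0.7341
  prox(v) = soft_thresh(0.7341, 0.7344) = 0.0
Iteration 2: beta = 0.3333, y = 0.0 + 0.3333*(0.0 + 1.425) = 0.475
  grad(y) = -3.05, v = y - alpha*grad = 1.4364
  prox(v) = soft_thresh(1.4364, 0.7344) = 0.7019
Iteration 3: beta = 0.5, y = 0.7019 + 0.5*(0.7019 - 0.0) = 1.0529
  grad(y) = -1.8942, v = y - alpha*grad = 1.65
  prox(v) = soft_thresh(1.65, 0.7344) = 0.9155
f(x_3) = 1*0.9155^2 - 4*0.9155 + 2.33*|0.9155| = -0.6907


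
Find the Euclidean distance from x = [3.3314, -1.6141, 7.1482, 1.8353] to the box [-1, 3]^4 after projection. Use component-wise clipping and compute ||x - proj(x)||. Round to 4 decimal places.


Project each component onto [-1, 3].
clip(3.3314) = 3.0, clip(-1.6141) = -1.0, clip(7.1482) = 3.0, clip(1.8353) = 1.8353
Projection = [3.0, -1.0, 3.0, 1.8353]
Squared diffs: [0.1098, 0.3771, 17.2076, 0.0]
Distance = sqrt(17.6945) = 4.2065


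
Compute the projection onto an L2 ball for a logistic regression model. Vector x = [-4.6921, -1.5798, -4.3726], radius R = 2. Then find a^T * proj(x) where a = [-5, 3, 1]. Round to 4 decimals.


Step 1: Compute ||x|| (intermediates to 6 decimals).
||x|| = sqrt((-4.6921)^2 + (-1.5798)^2 + (-4.3726)^2) = 6.605392
Step 2: Project.
Since ||x|| > R, scale = R/||x|| = 2/6.605392 = 0.302783, proj(x) = scale * x
proj(x) = [-1.420688, -0.478337, -1.323949]
Step 3: Dot product.
a^T * proj(x) = -5*(-1.420688) + 3*(-0.478337) + 1*(-1.323949) = 4.3445


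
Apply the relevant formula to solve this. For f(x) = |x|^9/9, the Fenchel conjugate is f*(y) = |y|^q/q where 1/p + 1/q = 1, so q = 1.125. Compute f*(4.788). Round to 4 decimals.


The conjugate exponent q satisfies 1/p + 1/q = 1.
p = 9, so q = 9/(9 - 1) = 1.125
|y|^q = 4.788^1.125 = 5.8234
f*(4.788) = 5.8234 / 1.125 = 5.1763


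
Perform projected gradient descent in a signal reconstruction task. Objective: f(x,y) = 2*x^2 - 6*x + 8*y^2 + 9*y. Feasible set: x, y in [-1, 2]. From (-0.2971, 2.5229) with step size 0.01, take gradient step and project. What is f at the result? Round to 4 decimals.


Step 1: Compute gradient at (-0.2971, 2.5229).
grad_x = 2*2*-0.2971 - 6 = -7.1884
grad_y = 2*8*2.5229 + 9 = 49.3664
Step 2: Gradient step.
x_raw = -0.2971 - 0.01*-7.1884 = -0.2252
y_raw = 2.5229 - 0.01*49.3664 = 2.0292
Step 3: Project onto [-1, 2].
x_proj = clip(-0.2252) = -0.2252
y_proj = clip(2.0292) = 2.0
Step 4: Evaluate f.
f(-0.2252, 2.0) = 51.4527


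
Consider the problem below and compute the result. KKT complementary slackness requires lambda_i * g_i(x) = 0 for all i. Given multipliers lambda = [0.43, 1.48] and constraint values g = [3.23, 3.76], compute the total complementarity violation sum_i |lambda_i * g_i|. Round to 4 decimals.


KKT complementary slackness check:
lambda_1 * g_1 = 0.43 * 3.23 = 1.3889
lambda_2 * g_2 = 1.48 * 3.76 = 5.5648
Total violation = 1.3889 + 5.5648 = 6.9537


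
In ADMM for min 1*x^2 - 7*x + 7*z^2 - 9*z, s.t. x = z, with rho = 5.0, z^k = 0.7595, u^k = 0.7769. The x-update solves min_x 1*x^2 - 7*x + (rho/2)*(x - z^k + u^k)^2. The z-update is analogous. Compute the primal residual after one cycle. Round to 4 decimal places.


ADMM iteration with rho = 5.0, z^k = 0.7595, u^k = 0.7769
Step 1: x-update.
Minimize 1*x^2 - 7*x + (5.0/2)*(x - 0.7595 + 0.7769)^2
FOC: (2*1 + 5.0)*x = 7 + 5.0*(0.7595 - 0.7769)
x^{k+1} = 0.9876
Step 2: z-update.
Minimize 7*z^2 - 9*z + (5.0/2)*(0.9876 - z + 0.7769)^2
FOC: (2*7 + 5.0)*z = 9 + 5.0*(0.9876 + 0.7769)
z^{k+1} = 0.938
Step 3: u-update.
u^{k+1} = 0.7769 + 0.9876 - 0.938 = 0.8265
Step 4: Primal residual = |0.9876 - 0.938| = 0.0496


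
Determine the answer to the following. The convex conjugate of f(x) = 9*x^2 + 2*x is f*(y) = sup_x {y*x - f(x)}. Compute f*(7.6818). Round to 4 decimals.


f*(y) = sup_x {y*x - a*x^2 - b*x} = sup_x {(y-b)*x - a*x^2}
FOC: (y - b) - 2a*x = 0 => x* = (y - b)/(2a)
x* = (7.6818 - 2)/(2*9) = 0.3157
f*(7.6818) = (y-b)^2/(4a) = (7.6818 - 2)^2/(4*9)
= 32.2829/36 = 0.8967


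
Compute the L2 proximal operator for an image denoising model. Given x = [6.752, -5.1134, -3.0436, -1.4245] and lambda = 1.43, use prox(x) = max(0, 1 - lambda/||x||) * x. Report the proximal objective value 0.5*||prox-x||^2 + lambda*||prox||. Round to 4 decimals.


Step 1: Compute ||x||.
||x|| = 9.112
Step 2: Compute scaling factor.
scale = max(0, 1 - 1.43/9.112) = 0.8431
Step 3: prox(x) = [5.6924, -4.3109, -2.566, -1.2009]
||prox(x)|| = 7.682
Step 4: Proximal objective.
0.5*||prox-x||^2 = 1.0225
lambda*||prox|| = 10.9853
Total = 12.0078


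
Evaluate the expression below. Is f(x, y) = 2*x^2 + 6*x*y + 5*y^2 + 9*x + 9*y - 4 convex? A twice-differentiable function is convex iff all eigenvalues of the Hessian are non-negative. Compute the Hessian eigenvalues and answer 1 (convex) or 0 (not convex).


The Hessian of f(x,y) = 2*x^2 + 6*x*y + 5*y^2 + 9*x + 9*y - 4 is:
H = [[4, 6], [6, 10]]
Trace = 4 + 10 = 14
Determinant = 4*10 - (6)^2 = 4
Discriminant = (14)^2 - 4*4 = 180.0
Eigenvalues: lambda_1 = 0.2918, lambda_2 = 13.7082
The function is convex.

1


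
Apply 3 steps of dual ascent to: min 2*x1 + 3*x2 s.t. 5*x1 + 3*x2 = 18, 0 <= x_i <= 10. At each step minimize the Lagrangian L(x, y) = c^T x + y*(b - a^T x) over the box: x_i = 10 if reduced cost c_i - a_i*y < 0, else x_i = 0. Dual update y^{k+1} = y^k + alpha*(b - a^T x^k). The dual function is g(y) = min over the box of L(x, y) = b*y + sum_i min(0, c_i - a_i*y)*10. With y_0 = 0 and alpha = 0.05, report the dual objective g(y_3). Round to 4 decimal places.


Dual ascent for LP: min 2*x1 + 3*x2, 5*x1 + 3*x2 = 18, 0 <= x_i <= 10
Step 1: y^k = 0.0, reduced costs: (2.0, 3.0)
  x^k = (0.0, 0.0), subgradient = b - a^T x = 18.0
  y^{k+1} = 0.0 + 0.05*18.0 = 0.9
Step 2: y^k = 0.9, reduced costs: (-2.5, 0.3)
  x^k = (10.0, 0.0), subgradient = b - a^T x = -32.0
  y^{k+1} = 0.9 + 0.05*-32.0 = -0.7
Step 3: y^k = -0.7, reduced costs: (5.5, 5.1)
  x^k = (0.0, 0.0), subgradient = b - a^T x = 18.0
  y^{k+1} = -0.7 + 0.05*18.0 = 0.2
Dual objective at y_3 = 0.2: reduced costs (1.0, 2.4), box minimizer x = (0.0, 0.0)
g(y_3) = b*y + (c1 - a1*y)*x1 + (c2 - a2*y)*x2 = 18*0.2 + 1.0*0.0 + 2.4*0.0 = 3.6 + 0.0 + 0.0 = 3.6


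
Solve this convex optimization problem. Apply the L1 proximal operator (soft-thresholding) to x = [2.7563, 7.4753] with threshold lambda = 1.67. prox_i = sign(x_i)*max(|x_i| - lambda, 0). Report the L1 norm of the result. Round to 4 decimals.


Soft-thresholding with lambda = 1.67:
prox(2.7563) = sign(2.7563)*max(|2.7563| - 1.67, 0) = 1.0863
prox(7.4753) = sign(7.4753)*max(|7.4753| - 1.67, 0) = 5.8053
prox(x) = [1.0863, 5.8053]
||prox(x)||_1 = 1.0863 + 5.8053 = 6.8916


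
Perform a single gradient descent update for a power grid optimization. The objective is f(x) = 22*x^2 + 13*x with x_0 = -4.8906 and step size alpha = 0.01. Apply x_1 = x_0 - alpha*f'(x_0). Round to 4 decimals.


We compute the gradient at x_0 and apply the update.
f'(x) = 44*x + 13
f'(-4.8906) = 44*-4.8906 + 13 = -202.1864
x_1 = -4.8906 - 0.01*-202.1864 = -2.8687


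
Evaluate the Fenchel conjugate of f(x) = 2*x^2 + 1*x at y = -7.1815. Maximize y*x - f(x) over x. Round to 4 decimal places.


f*(y) = sup_x {y*x - a*x^2 - b*x} = sup_x {(y-b)*x - a*x^2}
FOC: (y - b) - 2a*x = 0 => x* = (y - b)/(2a)
x* = (-7.1815 - 1)/(2*2) = -2.0454
f*(-7.1815) = (y-b)^2/(4a) = (-7.1815 - 1)^2/(4*2)
= 66.9369/8 = 8.3671


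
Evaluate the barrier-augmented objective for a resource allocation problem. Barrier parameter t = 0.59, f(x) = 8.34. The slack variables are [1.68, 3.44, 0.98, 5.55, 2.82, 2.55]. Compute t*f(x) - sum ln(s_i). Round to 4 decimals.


Step 1: Compute log-barrier.
ln values: [0.5188, 1.2355, -0.0202, 1.7138, 1.0367, 0.9361]
phi = -(0.5188 + 1.2355 - 0.0202 + 1.7138 + 1.0367 + 0.9361) = -5.4207
Step 2: Compute augmented objective.
t*f(x) = 0.59*8.34 = 4.9206
Total = 4.9206 - 5.4207 = -0.5001


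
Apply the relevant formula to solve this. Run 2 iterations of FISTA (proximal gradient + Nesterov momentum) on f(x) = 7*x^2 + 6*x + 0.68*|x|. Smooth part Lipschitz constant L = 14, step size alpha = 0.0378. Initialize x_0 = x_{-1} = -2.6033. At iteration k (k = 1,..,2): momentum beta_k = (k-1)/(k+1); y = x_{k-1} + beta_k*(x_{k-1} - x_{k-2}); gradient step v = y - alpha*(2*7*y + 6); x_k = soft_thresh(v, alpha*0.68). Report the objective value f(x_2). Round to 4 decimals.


FISTA on f(x) = 7*x^2 + 6*x + 0.68*|x|
L = 14, alpha = 0.0378
Iteration 1: beta = 0.0, y = -2.6033 + 0.0*(-2.6033 + 2.6033) = -2.6033
  grad(y) = -30.4462, v = y - alpha*grad = -1.4524
  prox(v) = soft_thresh(-1.4524, 0.0257) = -1.4267
Iteration 2: beta = 0.3333, y = -1.4267 + 0.3333*(-1.4267 + 2.6033) = -1.0345
  grad(y) = -8.4836, v = y - alpha*grad = -0.7139
  prox(v) = soft_thresh(-0.7139, 0.0257) = -0.6882
f(x_2) = 7*(-0.6882)^2 + 6*(-0.6882) + 0.68*|-0.6882| = -0.3461


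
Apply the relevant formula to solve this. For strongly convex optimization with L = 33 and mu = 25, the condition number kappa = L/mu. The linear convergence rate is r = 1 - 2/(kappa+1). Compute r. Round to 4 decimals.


Step 1: Compute the condition number.
kappa = L/mu = 33/25 = 1.32
Step 2: Compute the convergence rate.
r = 1 - 2/(kappa + 1) = 1 - 2*mu/(L + mu) = (L - mu)/(L + mu) = 8/58 = 0.1379


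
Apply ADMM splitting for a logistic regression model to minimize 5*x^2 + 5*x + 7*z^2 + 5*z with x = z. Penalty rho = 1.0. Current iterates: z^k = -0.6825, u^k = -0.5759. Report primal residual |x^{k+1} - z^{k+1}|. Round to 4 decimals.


ADMM iteration with rho = 1.0, z^k = -0.6825, u^k = -0.5759
Step 1: x-update.
Minimize 5*x^2 + 5*x + (1.0/2)*(x + 0.6825 - 0.5759)^2
FOC: (2*5 + 1.0)*x = -5 + 1.0*(-0.6825 + 0.5759)
x^{k+1} = -0.4642
Step 2: z-update.
Minimize 7*z^2 + 5*z + (1.0/2)*(-0.4642 - z - 0.5759)^2
FOC: (2*7 + 1.0)*z = -5 + 1.0*(-0.4642 - 0.5759)
z^{k+1} = -0.4027
Step 3: u-update.
u^{k+1} = -0.5759 - 0.4642 + 0.4027 = -0.6375
Step 4: Primal residual = |-0.4642 + 0.4027| = 0.0616


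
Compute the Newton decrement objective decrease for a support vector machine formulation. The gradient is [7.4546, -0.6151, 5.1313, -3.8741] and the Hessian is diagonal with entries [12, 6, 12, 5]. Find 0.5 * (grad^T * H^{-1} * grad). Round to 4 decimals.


Step 1: H is diagonal, so H^(-1) * g = [0.6212, -0.1025, 0.4276, -0.7748].
Step 2: g^T H^(-1) g = sum_i g_i^2 / H_ii
  = (7.4546)^2/12 + (-0.6151)^2/6 + (5.1313)^2/12 + (-3.8741)^2/5
  = 4.6309 + 0.0631 + 2.1942 + 3.0017 = 9.8899
Step 3: Objective decrease = 0.5 * g^T H^(-1) g = 4.9449


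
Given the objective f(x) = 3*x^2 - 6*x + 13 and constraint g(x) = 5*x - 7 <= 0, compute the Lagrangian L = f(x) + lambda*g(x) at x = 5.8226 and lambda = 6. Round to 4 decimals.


Step 1: Evaluate f(x).
f(5.8226) = 3*5.8226^2 - 6*5.8226 + 13 = 79.7724
Step 2: Evaluate g(x).
g(5.8226) = 5*5.8226 - 7 = 22.113
Step 3: Compute Lagrangian.
L = 79.7724 + 6*22.113 = 212.4504


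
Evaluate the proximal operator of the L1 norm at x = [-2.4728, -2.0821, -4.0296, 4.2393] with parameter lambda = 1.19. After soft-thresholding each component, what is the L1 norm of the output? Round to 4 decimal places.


Soft-thresholding with lambda = 1.19:
prox(-2.4728) = sign(-2.4728)*max(|-2.4728| - 1.19, 0) = -1.2828
prox(-2.0821) = sign(-2.0821)*max(|-2.0821| - 1.19, 0) = -0.8921
prox(-4.0296) = sign(-4.0296)*max(|-4.0296| - 1.19, 0) = -2.8396
prox(4.2393) = sign(4.2393)*max(|4.2393| - 1.19, 0) = 3.0493
prox(x) = [-1.2828, -0.8921, -2.8396, 3.0493]
||prox(x)||_1 = 1.2828 + 0.8921 + 2.8396 + 3.0493 = 8.0638


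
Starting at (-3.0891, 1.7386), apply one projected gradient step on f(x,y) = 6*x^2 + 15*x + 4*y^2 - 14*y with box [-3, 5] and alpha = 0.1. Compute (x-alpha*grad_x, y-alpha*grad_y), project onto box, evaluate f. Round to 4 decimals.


Step 1: Compute gradient at (-3.0891, 1.7386).
grad_x = 2*6*-3.0891 + 15 = -22.0692
grad_y = 2*4*1.7386 - 14 = -0.0912
Step 2: Gradient step.
x_raw = -3.0891 - 0.1*-22.0692 = -0.8822
y_raw = 1.7386 - 0.1*-0.0912 = 1.7477
Step 3: Project onto [-3, 5].
x_proj = clip(-0.8822) = -0.8822
y_proj = clip(1.7477) = 1.7477
Step 4: Evaluate f.
f(-0.8822, 1.7477) = -20.8132


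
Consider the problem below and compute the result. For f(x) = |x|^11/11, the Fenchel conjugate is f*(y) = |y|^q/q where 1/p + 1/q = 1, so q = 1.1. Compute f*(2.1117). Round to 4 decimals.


The conjugate exponent q satisfies 1/p + 1/q = 1.
p = 11, so q = 11/(11 - 1) = 1.1
|y|^q = 2.1117^1.1 = 2.2756
f*(2.1117) = 2.2756 / 1.1 = 2.0687


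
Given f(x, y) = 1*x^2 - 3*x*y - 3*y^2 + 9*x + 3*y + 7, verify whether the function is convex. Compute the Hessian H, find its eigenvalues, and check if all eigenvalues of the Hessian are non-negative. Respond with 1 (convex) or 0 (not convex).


The Hessian of f(x,y) = 1*x^2 - 3*x*y - 3*y^2 + 9*x + 3*y + 7 is:
H = [[2, -3], [-3, -6]]
Trace = 2 - 6 = -4
Determinant = 2*-6 - (-3)^2 = -21
Discriminant = (-4)^2 - 4*-21 = 100.0
Eigenvalues: lambda_1 = -7.0, lambda_2 = 3.0
The function is not convex.

0


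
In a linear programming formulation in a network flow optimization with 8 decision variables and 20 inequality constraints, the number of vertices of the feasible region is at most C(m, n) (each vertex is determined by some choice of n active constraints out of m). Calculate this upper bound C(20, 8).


Each vertex corresponds to some choice of n active constraints out of m, so the number of vertices is at most C(m, n) = m! / (n!(m-n)!).
m = 20, n = 8
Numerator: 20 * 19 * 18 * 17 * 16 * 15 * 14 * 13
Denominator: 8! = 40320
C(20, 8) = 125970


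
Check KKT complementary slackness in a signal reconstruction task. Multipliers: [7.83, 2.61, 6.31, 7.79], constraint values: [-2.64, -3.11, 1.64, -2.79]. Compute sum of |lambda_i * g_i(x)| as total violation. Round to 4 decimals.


KKT complementary slackness check:
lambda_1 * g_1 = 7.83 * -2.64 = -20.6712
lambda_2 * g_2 = 2.61 * -3.11 = -8.1171
lambda_3 * g_3 = 6.31 * 1.64 = 10.3484
lambda_4 * g_4 = 7.79 * -2.79 = -21.7341
Total violation = 20.6712 + 8.1171 + 10.3484 + 21.7341 = 60.8708


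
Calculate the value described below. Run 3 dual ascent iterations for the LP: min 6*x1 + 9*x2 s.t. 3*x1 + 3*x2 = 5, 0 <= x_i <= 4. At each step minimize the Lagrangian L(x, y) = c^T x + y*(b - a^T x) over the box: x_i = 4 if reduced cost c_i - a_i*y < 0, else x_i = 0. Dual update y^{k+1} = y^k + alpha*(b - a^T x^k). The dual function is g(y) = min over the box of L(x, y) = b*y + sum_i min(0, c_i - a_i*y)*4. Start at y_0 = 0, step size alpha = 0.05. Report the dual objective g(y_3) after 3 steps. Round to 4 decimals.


Dual ascent for LP: min 6*x1 + 9*x2, 3*x1 + 3*x2 = 5, 0 <= x_i <= 4
Step 1: y^k = 0.0, reduced costs: (6.0, 9.0)
  x^k = (0.0, 0.0), subgradient = b - a^T x = 5.0
  y^{k+1} = 0.0 + 0.05*5.0 = 0.25
Step 2: y^k = 0.25, reduced costs: (5.25, 8.25)
  x^k = (0.0, 0.0), subgradient = b - a^T x = 5.0
  y^{k+1} = 0.25 + 0.05*5.0 = 0.5
Step 3: y^k = 0.5, reduced costs: (4.5, 7.5)
  x^k = (0.0, 0.0), subgradient = b - a^T x = 5.0
  y^{k+1} = 0.5 + 0.05*5.0 = 0.75
Dual objective at y_3 = 0.75: reduced costs (3.75, 6.75), box minimizer x = (0.0, 0.0)
g(y_3) = b*y + (c1 - a1*y)*x1 + (c2 - a2*y)*x2 = 5*0.75 + 3.75*0.0 + 6.75*0.0 = 3.75 + 0.0 + 0.0 = 3.75


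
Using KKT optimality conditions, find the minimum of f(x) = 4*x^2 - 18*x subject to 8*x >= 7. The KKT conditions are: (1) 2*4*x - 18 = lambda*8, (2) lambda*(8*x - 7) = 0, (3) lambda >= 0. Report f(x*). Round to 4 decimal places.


Step 1: Try lambda = 0 (constraint inactive).
Stationarity: 2*4*x - 18 = 0
x* = 18/(2*4) = 2.25
Check constraint: 8*2.25 = 18.0 >= 7 -- satisfied.
Step 2: Compute optimal value.
f(x*) = 4*2.25^2 - 18*2.25 = -20.25


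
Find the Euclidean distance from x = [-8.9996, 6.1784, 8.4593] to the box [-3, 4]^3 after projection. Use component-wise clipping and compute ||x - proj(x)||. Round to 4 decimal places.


Project each component onto [-3, 4].
clip(-8.9996) = -3.0, clip(6.1784) = 4.0, clip(8.4593) = 4.0
Projection = [-3.0, 4.0, 4.0]
Squared diffs: [35.9952, 4.7454, 19.8854]
Distance = sqrt(60.626) = 7.7863


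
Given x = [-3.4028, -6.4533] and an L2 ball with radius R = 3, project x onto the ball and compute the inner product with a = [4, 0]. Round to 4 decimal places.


Step 1: Compute ||x|| (intermediates to 6 decimals).
||x|| = sqrt((-3.4028)^2 + (-6.4533)^2) = 7.295487
Step 2: Project.
Since ||x|| > R, scale = R/||x|| = 3/7.295487 = 0.411213, proj(x) = scale * x
proj(x) = [-1.399276, -2.653681]
Step 3: Dot product.
a^T * proj(x) = 4*(-1.399276) + 0*(-2.653681) = -5.5971


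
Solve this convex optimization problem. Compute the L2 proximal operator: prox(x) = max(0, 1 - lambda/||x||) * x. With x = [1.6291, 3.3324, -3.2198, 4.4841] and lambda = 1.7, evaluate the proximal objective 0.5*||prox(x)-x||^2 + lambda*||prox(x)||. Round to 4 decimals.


Step 1: Compute ||x||.
||x|| = 6.6508
Step 2: Compute scaling factor.
scale = max(0, 1 - 1.7/6.6508) = 0.7444
Step 3: prox(x) = [1.2127, 2.4806, -2.3968, 3.3379]
||prox(x)|| = 4.9508
Step 4: Proximal objective.
0.5*||prox-x||^2 = 1.445
lambda*||prox|| = 8.4164
Total = 9.8614
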